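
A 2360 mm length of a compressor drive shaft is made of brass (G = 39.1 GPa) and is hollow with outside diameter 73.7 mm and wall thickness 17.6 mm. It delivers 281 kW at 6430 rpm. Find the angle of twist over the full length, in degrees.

0.538°

ω = 2π·6430/60 = 673.3 rad/s, so T = P/ω = 281×10³ / 673.3 = 417.3 N·m.
J = π(d_o⁴ − d_i⁴)/32 = π(0.0737⁴ − 0.0385⁴)/32 = 2.681×10^-6 m⁴.
θ = T·L/(G·J) = 417.3 × 2.36 / (39.1×10⁹ × 2.681×10^-6) = 9.396×10^-3 rad.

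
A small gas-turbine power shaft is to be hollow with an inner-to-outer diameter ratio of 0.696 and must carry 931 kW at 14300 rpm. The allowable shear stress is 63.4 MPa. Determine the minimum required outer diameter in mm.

40.3 mm

ω = 2π·14300/60 = 1497 rad/s, so T = P/ω = 931×10³ / 1497 = 621.7 N·m.
For a hollow shaft with d_i/d_o = 0.696: τ_max = 16T/(π d_o³ (1−k⁴)), so d_o = [16T/(π τ_allow (1−k⁴))]^(1/3) = [16·621.7/(π·6.34×10^7·0.7653)]^(1/3) = 0.04026 m.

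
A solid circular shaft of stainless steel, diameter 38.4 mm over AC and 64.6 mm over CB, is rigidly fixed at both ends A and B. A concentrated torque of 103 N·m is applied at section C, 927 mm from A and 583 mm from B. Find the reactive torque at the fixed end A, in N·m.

Compatibility: T_A·a/J_AC = T_B·b/J_CB with T_A + T_B = T₀.
J_AC = 2.13×10^-7 m⁴, J_CB = 1.71×10^-6 m⁴, so T_A = T₀·(J_AC/a)/((J_AC/a)+(J_CB/b)) = 7.499 N·m, T_B = 95.50 N·m.

7.50 N·m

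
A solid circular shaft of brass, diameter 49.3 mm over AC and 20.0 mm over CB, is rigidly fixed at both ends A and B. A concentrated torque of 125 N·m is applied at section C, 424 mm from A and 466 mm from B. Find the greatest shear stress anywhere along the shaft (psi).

Compatibility: T_A·a/J_AC = T_B·b/J_CB with T_A + T_B = T₀.
J_AC = 5.80×10^-7 m⁴, J_CB = 1.57×10^-8 m⁴, so T_A = T₀·(J_AC/a)/((J_AC/a)+(J_CB/b)) = 122.0 N·m, T_B = 3.006 N·m.
τ in each portion: τ_AC = 5.19×10^6 Pa, τ_CB = 1.91×10^6 Pa; maximum is in AC.
τ_max = T_AC·r/J = 122.0·0.0246/5.80×10^-7 = 5.185×10^6 Pa.

752 psi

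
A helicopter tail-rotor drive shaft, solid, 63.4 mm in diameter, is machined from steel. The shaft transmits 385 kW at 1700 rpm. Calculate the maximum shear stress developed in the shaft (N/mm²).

ω = 2π·1700/60 = 178.0 rad/s, so T = P/ω = 385×10³ / 178.0 = 2163 N·m.
J = πd⁴/32 = π(0.0634)⁴/32 = 1.586×10^-6 m⁴.
τ_max = T·r/J = 2163 × 0.0317 / 1.586×10^-6 = 4.322×10^7 Pa.

43.2 N/mm²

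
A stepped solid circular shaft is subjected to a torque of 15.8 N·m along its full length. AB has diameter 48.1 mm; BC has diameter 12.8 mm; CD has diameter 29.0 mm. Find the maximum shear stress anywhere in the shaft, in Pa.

3.84e7 Pa

Under the same torque, τ_max = 16T/(πd³) is largest where d is smallest — segment BC (d = 12.8 mm).
τ_max = 16·15.80/(π·(0.0128)³) = 3.837×10^7 Pa.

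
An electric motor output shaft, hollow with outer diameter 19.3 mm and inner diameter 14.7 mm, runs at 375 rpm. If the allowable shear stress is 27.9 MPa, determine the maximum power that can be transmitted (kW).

1.03 kW

J = π(d_o⁴ − d_i⁴)/32 = π(0.0193⁴ − 0.0147⁴)/32 = 9.037×10^-9 m⁴.
T_max = τ_allow·J/r = 2.79×10^7 × 9.037×10^-9 / 0.00965 = 26.13 N·m.
ω = 2π·375/60 = 39.27 rad/s, so P_max = T_max·ω = 1026 W.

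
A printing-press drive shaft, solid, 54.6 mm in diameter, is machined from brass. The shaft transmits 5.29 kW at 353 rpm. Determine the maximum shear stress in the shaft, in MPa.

ω = 2π·353/60 = 36.97 rad/s, so T = P/ω = 5.29×10³ / 36.97 = 143.1 N·m.
J = πd⁴/32 = π(0.0546)⁴/32 = 8.725×10^-7 m⁴.
τ_max = T·r/J = 143.1 × 0.0273 / 8.725×10^-7 = 4.478×10^6 Pa.

4.48 MPa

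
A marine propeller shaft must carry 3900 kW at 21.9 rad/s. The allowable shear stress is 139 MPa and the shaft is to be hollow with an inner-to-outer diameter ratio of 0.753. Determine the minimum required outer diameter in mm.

ω = 21.9 rad/s, so T = P/ω = 3900×10³ / 21.90 = 178100 N·m.
For a hollow shaft with d_i/d_o = 0.753: τ_max = 16T/(π d_o³ (1−k⁴)), so d_o = [16T/(π τ_allow (1−k⁴))]^(1/3) = [16·178100/(π·1.39×10^8·0.6785)]^(1/3) = 0.2127 m.

213 mm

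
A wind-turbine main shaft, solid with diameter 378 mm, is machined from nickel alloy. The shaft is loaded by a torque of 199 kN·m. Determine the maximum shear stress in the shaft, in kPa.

18800 kPa

J = πd⁴/32 = π(0.378)⁴/32 = 2.004×10^-3 m⁴.
τ_max = T·r/J = 199000 × 0.189 / 2.004×10^-3 = 1.876×10^7 Pa.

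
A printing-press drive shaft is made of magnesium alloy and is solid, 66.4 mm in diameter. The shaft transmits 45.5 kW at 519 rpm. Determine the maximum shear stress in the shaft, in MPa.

ω = 2π·519/60 = 54.35 rad/s, so T = P/ω = 45.5×10³ / 54.35 = 837.2 N·m.
J = πd⁴/32 = π(0.0664)⁴/32 = 1.908×10^-6 m⁴.
τ_max = T·r/J = 837.2 × 0.0332 / 1.908×10^-6 = 1.456×10^7 Pa.

14.6 MPa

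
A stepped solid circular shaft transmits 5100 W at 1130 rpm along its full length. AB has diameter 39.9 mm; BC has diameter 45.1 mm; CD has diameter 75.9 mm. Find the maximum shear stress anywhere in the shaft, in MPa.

3.46 MPa

ω = 2π·1130/60 = 118.3 rad/s, so T = P/ω = 5100 / 118.3 = 43.10 N·m.
Under the same torque, τ_max = 16T/(πd³) is largest where d is smallest — segment AB (d = 39.9 mm).
τ_max = 16·43.10/(π·(0.0399)³) = 3.456×10^6 Pa.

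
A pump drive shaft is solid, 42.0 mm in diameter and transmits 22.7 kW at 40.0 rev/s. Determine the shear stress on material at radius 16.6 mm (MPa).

4.91 MPa

ω = 2π·40.0 = 251.3 rad/s, so T = P/ω = 22.7×10³ / 251.3 = 90.32 N·m.
J = πd⁴/32 = π(0.0420)⁴/32 = 3.055×10^-7 m⁴.
Shear stress varies linearly with radius: τ = T·r/J = 90.32 × 0.0166 / 3.055×10^-7 = 4.908×10^6 Pa.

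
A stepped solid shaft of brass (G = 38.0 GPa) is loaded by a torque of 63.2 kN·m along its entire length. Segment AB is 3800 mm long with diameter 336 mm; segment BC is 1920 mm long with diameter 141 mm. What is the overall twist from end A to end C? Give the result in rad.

0.0873 rad

J_AB = π(0.336)⁴/32 = 1.25×10^-3 m⁴; J_BC = π(0.141)⁴/32 = 3.88×10^-5 m⁴.
θ = (T/G)·Σ L_i/J_i = (63200/38.0×10⁹)·(3.80/1.25×10^-3 + 1.92/3.88×10^-5) = 0.08734 rad.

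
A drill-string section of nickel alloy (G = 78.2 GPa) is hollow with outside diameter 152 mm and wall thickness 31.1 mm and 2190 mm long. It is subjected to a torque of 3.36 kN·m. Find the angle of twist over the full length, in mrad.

J = π(d_o⁴ − d_i⁴)/32 = π(0.152⁴ − 0.0898⁴)/32 = 4.602×10^-5 m⁴.
θ = T·L/(G·J) = 3360 × 2.19 / (78.2×10⁹ × 4.602×10^-5) = 2.045×10^-3 rad.

2.04 mrad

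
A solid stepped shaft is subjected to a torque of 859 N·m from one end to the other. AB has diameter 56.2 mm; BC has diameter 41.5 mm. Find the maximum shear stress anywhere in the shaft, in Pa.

6.12e7 Pa

Under the same torque, τ_max = 16T/(πd³) is largest where d is smallest — segment BC (d = 41.5 mm).
τ_max = 16·859.0/(π·(0.0415)³) = 6.121×10^7 Pa.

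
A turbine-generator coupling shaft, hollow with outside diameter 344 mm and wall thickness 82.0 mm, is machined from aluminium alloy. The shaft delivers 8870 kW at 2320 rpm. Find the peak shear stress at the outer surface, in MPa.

4.94 MPa

ω = 2π·2320/60 = 242.9 rad/s, so T = P/ω = 8870×10³ / 242.9 = 36510 N·m.
J = π(d_o⁴ − d_i⁴)/32 = π(0.344⁴ − 0.180⁴)/32 = 1.272×10^-3 m⁴.
τ_max = T·r/J = 36510 × 0.172 / 1.272×10^-3 = 4.938×10^6 Pa.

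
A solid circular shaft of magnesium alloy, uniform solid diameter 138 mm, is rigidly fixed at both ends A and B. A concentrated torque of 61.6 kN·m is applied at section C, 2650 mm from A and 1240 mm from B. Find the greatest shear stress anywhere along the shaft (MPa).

81.3 MPa

With uniform GJ and both ends fixed, compatibility θ_AC = θ_CB gives T_A·a = T_B·b, together with T_A + T_B = T₀.
T_A = T₀·b/(a+b) = 61600·1240/3890 = 19640 N·m; T_B = 41960 N·m.
τ in each portion: τ_AC = 3.81×10^7 Pa, τ_CB = 8.13×10^7 Pa; maximum is in CB.
τ_max = T_CB·r/J = 41960·0.0690/3.56×10^-5 = 8.132×10^7 Pa.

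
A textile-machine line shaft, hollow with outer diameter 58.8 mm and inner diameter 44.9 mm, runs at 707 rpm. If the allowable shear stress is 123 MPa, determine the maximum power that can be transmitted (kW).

J = π(d_o⁴ − d_i⁴)/32 = π(0.0588⁴ − 0.0449⁴)/32 = 7.746×10^-7 m⁴.
T_max = τ_allow·J/r = 1.23×10^8 × 7.746×10^-7 / 0.0294 = 3241 N·m.
ω = 2π·707/60 = 74.04 rad/s, so P_max = T_max·ω = 2.399×10^5 W.

240 kW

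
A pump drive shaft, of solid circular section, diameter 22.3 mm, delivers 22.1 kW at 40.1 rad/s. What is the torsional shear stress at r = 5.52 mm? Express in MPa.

125 MPa

ω = 40.1 rad/s, so T = P/ω = 22.1×10³ / 40.10 = 551.1 N·m.
J = πd⁴/32 = π(0.0223)⁴/32 = 2.428×10^-8 m⁴.
Shear stress varies linearly with radius: τ = T·r/J = 551.1 × 0.00552 / 2.428×10^-8 = 1.253×10^8 Pa.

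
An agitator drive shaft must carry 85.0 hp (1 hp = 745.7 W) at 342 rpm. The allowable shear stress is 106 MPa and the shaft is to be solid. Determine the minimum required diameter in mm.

ω = 2π·342/60 = 35.81 rad/s, so T = P/ω = 85.0×745.7 / 35.81 = 1770 N·m.
For a solid shaft τ_max = 16T/(πd³), so d = (16T/(π τ_allow))^(1/3) = (16·1770/(π·1.06×10^8))^(1/3) = 0.04397 m.

44.0 mm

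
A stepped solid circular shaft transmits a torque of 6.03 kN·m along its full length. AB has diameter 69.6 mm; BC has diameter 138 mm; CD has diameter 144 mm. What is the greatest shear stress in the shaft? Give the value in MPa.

Under the same torque, τ_max = 16T/(πd³) is largest where d is smallest — segment AB (d = 69.6 mm).
τ_max = 16·6030/(π·(0.0696)³) = 9.109×10^7 Pa.

91.1 MPa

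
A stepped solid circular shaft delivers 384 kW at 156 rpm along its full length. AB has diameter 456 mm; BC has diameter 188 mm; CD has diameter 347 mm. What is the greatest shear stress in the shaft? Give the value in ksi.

ω = 2π·156/60 = 16.34 rad/s, so T = P/ω = 384×10³ / 16.34 = 23510 N·m.
Under the same torque, τ_max = 16T/(πd³) is largest where d is smallest — segment BC (d = 188 mm).
τ_max = 16·23510/(π·(0.188)³) = 1.802×10^7 Pa.

2.61 ksi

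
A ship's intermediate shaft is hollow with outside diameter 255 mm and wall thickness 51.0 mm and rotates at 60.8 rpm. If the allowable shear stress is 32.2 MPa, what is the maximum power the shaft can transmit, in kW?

J = π(d_o⁴ − d_i⁴)/32 = π(0.255⁴ − 0.153⁴)/32 = 3.613×10^-4 m⁴.
T_max = τ_allow·J/r = 3.22×10^7 × 3.613×10^-4 / 0.128 = 91250 N·m.
ω = 2π·60.8/60 = 6.367 rad/s, so P_max = T_max·ω = 5.810×10^5 W.

581 kW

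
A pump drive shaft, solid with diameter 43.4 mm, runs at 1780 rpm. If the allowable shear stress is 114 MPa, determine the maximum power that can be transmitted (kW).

341 kW

J = πd⁴/32 = π(0.0434)⁴/32 = 3.483×10^-7 m⁴.
T_max = τ_allow·J/r = 1.14×10^8 × 3.483×10^-7 / 0.0217 = 1830 N·m.
ω = 2π·1780/60 = 186.4 rad/s, so P_max = T_max·ω = 3.411×10^5 W.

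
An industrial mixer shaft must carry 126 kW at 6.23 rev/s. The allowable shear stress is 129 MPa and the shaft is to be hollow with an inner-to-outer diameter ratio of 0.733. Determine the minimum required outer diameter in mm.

56.3 mm

ω = 2π·6.23 = 39.14 rad/s, so T = P/ω = 126×10³ / 39.14 = 3219 N·m.
For a hollow shaft with d_i/d_o = 0.733: τ_max = 16T/(π d_o³ (1−k⁴)), so d_o = [16T/(π τ_allow (1−k⁴))]^(1/3) = [16·3219/(π·1.29×10^8·0.7113)]^(1/3) = 0.05632 m.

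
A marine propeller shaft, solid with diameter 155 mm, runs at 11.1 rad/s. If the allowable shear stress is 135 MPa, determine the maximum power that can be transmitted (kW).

1100 kW

J = πd⁴/32 = π(0.155)⁴/32 = 5.667×10^-5 m⁴.
T_max = τ_allow·J/r = 1.35×10^8 × 5.667×10^-5 / 0.0775 = 98710 N·m.
ω = 11.1 rad/s, so P_max = T_max·ω = 1.096×10^6 W.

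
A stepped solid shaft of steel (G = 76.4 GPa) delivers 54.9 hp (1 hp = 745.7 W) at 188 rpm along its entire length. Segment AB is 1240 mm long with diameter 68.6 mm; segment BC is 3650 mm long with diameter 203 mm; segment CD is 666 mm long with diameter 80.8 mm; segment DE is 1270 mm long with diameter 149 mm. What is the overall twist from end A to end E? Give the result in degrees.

1.21°

ω = 2π·188/60 = 19.69 rad/s, so T = P/ω = 54.9×745.7 / 19.69 = 2079 N·m.
J_AB = π(0.0686)⁴/32 = 2.17×10^-6 m⁴; J_BC = π(0.203)⁴/32 = 1.67×10^-4 m⁴; J_CD = π(0.0808)⁴/32 = 4.18×10^-6 m⁴; J_DE = π(0.149)⁴/32 = 4.84×10^-5 m⁴.
θ = (T/G)·Σ L_i/J_i = (2079/76.4×10⁹)·(1.24/2.17×10^-6 + 3.65/1.67×10^-4 + 0.666/4.18×10^-6 + 1.27/4.84×10^-5) = 0.02117 rad.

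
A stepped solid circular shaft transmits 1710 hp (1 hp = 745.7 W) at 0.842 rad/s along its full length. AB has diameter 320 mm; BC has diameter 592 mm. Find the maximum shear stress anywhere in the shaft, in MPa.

235 MPa

ω = 0.842 rad/s, so T = P/ω = 1710×745.7 / 0.8420 = 1.514e6 N·m.
Under the same torque, τ_max = 16T/(πd³) is largest where d is smallest — segment AB (d = 320 mm).
τ_max = 16·1.514e6/(π·(0.320)³) = 2.354×10^8 Pa.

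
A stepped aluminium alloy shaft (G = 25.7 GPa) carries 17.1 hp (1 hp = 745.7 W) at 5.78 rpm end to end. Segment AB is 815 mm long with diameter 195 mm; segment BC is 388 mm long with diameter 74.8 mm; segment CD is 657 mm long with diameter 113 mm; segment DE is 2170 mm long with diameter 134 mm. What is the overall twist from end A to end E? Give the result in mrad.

ω = 2π·5.78/60 = 0.6053 rad/s, so T = P/ω = 17.1×745.7 / 0.6053 = 21070 N·m.
J_AB = π(0.195)⁴/32 = 1.42×10^-4 m⁴; J_BC = π(0.0748)⁴/32 = 3.07×10^-6 m⁴; J_CD = π(0.113)⁴/32 = 1.60×10^-5 m⁴; J_DE = π(0.134)⁴/32 = 3.17×10^-5 m⁴.
θ = (T/G)·Σ L_i/J_i = (21070/25.7×10⁹)·(0.815/1.42×10^-4 + 0.388/3.07×10^-6 + 0.657/1.60×10^-5 + 2.17/3.17×10^-5) = 0.1980 rad.

198 mrad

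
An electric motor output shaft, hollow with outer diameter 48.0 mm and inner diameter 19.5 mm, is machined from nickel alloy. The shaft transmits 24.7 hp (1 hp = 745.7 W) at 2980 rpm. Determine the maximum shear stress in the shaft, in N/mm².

2.79 N/mm²

ω = 2π·2980/60 = 312.1 rad/s, so T = P/ω = 24.7×745.7 / 312.1 = 59.02 N·m.
J = π(d_o⁴ − d_i⁴)/32 = π(0.0480⁴ − 0.0195⁴)/32 = 5.070×10^-7 m⁴.
τ_max = T·r/J = 59.02 × 0.0240 / 5.070×10^-7 = 2.794×10^6 Pa.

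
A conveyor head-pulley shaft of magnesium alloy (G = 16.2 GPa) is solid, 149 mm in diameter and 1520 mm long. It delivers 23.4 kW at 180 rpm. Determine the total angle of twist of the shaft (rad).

ω = 2π·180/60 = 18.85 rad/s, so T = P/ω = 23.4×10³ / 18.85 = 1241 N·m.
J = πd⁴/32 = π(0.149)⁴/32 = 4.839×10^-5 m⁴.
θ = T·L/(G·J) = 1241 × 1.52 / (16.2×10⁹ × 4.839×10^-5) = 2.407×10^-3 rad.

0.00241 rad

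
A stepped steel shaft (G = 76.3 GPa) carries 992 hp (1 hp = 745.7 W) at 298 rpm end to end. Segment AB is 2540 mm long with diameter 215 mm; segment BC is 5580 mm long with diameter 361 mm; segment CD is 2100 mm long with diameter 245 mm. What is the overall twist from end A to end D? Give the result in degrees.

0.381°

ω = 2π·298/60 = 31.21 rad/s, so T = P/ω = 992×745.7 / 31.21 = 23700 N·m.
J_AB = π(0.215)⁴/32 = 2.10×10^-4 m⁴; J_BC = π(0.361)⁴/32 = 1.67×10^-3 m⁴; J_CD = π(0.245)⁴/32 = 3.54×10^-4 m⁴.
θ = (T/G)·Σ L_i/J_i = (23700/76.3×10⁹)·(2.54/2.10×10^-4 + 5.58/1.67×10^-3 + 2.10/3.54×10^-4) = 6.646×10^-3 rad.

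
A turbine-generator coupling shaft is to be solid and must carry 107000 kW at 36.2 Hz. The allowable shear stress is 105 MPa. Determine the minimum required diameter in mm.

284 mm

ω = 2π·36.2 = 227.5 rad/s, so T = P/ω = 107000×10³ / 227.5 = 470400 N·m.
For a solid shaft τ_max = 16T/(πd³), so d = (16T/(π τ_allow))^(1/3) = (16·470400/(π·1.05×10^8))^(1/3) = 0.2836 m.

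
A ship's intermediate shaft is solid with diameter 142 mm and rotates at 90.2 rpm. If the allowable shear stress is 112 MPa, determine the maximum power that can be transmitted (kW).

595 kW

J = πd⁴/32 = π(0.142)⁴/32 = 3.992×10^-5 m⁴.
T_max = τ_allow·J/r = 1.12×10^8 × 3.992×10^-5 / 0.0710 = 62970 N·m.
ω = 2π·90.2/60 = 9.446 rad/s, so P_max = T_max·ω = 5.948×10^5 W.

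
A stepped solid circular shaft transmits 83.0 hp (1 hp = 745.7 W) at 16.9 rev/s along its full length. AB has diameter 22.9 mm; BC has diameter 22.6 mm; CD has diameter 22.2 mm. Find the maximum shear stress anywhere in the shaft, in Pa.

ω = 2π·16.9 = 106.2 rad/s, so T = P/ω = 83.0×745.7 / 106.2 = 582.9 N·m.
Under the same torque, τ_max = 16T/(πd³) is largest where d is smallest — segment CD (d = 22.2 mm).
τ_max = 16·582.9/(π·(0.0222)³) = 2.713×10^8 Pa.

2.71e8 Pa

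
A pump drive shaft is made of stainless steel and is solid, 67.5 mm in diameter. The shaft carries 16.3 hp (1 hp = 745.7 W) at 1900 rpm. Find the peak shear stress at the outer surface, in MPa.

1.01 MPa

ω = 2π·1900/60 = 199.0 rad/s, so T = P/ω = 16.3×745.7 / 199.0 = 61.09 N·m.
J = πd⁴/32 = π(0.0675)⁴/32 = 2.038×10^-6 m⁴.
τ_max = T·r/J = 61.09 × 0.0338 / 2.038×10^-6 = 1.012×10^6 Pa.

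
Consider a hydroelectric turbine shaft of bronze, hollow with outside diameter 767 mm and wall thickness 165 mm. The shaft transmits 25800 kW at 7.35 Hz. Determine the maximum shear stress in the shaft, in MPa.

ω = 2π·7.35 = 46.18 rad/s, so T = P/ω = 25800×10³ / 46.18 = 558700 N·m.
J = π(d_o⁴ − d_i⁴)/32 = π(0.767⁴ − 0.437⁴)/32 = 0.03040 m⁴.
τ_max = T·r/J = 558700 × 0.384 / 0.03040 = 7.048×10^6 Pa.

7.05 MPa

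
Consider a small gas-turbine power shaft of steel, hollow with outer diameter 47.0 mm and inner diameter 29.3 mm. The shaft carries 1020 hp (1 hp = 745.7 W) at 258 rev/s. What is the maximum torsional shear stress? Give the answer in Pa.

ω = 2π·258 = 1621 rad/s, so T = P/ω = 1020×745.7 / 1621 = 469.2 N·m.
J = π(d_o⁴ − d_i⁴)/32 = π(0.0470⁴ − 0.0293⁴)/32 = 4.067×10^-7 m⁴.
τ_max = T·r/J = 469.2 × 0.0235 / 4.067×10^-7 = 2.711×10^7 Pa.

2.71e7 Pa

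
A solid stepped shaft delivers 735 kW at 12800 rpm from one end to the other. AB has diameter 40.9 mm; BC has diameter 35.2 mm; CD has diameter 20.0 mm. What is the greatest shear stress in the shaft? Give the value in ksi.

50.6 ksi

ω = 2π·12800/60 = 1340 rad/s, so T = P/ω = 735×10³ / 1340 = 548.3 N·m.
Under the same torque, τ_max = 16T/(πd³) is largest where d is smallest — segment CD (d = 20.0 mm).
τ_max = 16·548.3/(π·(0.0200)³) = 3.491×10^8 Pa.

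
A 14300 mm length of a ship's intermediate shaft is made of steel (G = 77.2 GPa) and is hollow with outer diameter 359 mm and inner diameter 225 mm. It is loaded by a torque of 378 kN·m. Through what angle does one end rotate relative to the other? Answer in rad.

0.0508 rad

J = π(d_o⁴ − d_i⁴)/32 = π(0.359⁴ − 0.225⁴)/32 = 1.379×10^-3 m⁴.
θ = T·L/(G·J) = 378000 × 14.3 / (77.2×10⁹ × 1.379×10^-3) = 0.05077 rad.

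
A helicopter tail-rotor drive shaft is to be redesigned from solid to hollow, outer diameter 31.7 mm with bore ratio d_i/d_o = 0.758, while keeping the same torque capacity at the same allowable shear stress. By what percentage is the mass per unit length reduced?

Equal τ_max and T ⇒ the solid shaft needs d_s³ = d_o³(1−k⁴), so d_s = 31.7·(1−0.758⁴)^(1/3) = 27.74 mm.
Area ratio A_h/A_s = d_o²(1−k²)/d_s² = (1−k²)/(1−k⁴)^(2/3) = 0.5557.
Mass saving = 1 − 0.5557 = 44.4 %.

44.4 %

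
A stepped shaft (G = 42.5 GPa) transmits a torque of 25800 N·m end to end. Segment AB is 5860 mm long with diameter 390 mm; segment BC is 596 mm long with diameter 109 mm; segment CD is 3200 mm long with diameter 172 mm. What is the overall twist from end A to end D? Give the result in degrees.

J_AB = π(0.390)⁴/32 = 2.27×10^-3 m⁴; J_BC = π(0.109)⁴/32 = 1.39×10^-5 m⁴; J_CD = π(0.172)⁴/32 = 8.59×10^-5 m⁴.
θ = (T/G)·Σ L_i/J_i = (25800/42.5×10⁹)·(5.86/2.27×10^-3 + 0.596/1.39×10^-5 + 3.20/8.59×10^-5) = 0.05028 rad.

2.88°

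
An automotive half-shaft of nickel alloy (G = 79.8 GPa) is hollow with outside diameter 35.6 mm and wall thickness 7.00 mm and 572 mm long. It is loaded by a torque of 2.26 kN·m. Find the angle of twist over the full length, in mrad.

119 mrad

J = π(d_o⁴ − d_i⁴)/32 = π(0.0356⁴ − 0.0216⁴)/32 = 1.363×10^-7 m⁴.
θ = T·L/(G·J) = 2260 × 0.572 / (79.8×10⁹ × 1.363×10^-7) = 0.1188 rad.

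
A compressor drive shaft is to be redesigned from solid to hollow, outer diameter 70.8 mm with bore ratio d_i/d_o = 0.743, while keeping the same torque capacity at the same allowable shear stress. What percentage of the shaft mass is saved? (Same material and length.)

Equal τ_max and T ⇒ the solid shaft needs d_s³ = d_o³(1−k⁴), so d_s = 70.8·(1−0.743⁴)^(1/3) = 62.72 mm.
Area ratio A_h/A_s = d_o²(1−k²)/d_s² = (1−k²)/(1−k⁴)^(2/3) = 0.5708.
Mass saving = 1 − 0.5708 = 42.9 %.

42.9 %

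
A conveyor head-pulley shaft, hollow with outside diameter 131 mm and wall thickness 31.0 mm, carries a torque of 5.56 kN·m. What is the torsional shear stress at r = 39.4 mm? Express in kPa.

8210 kPa

J = π(d_o⁴ − d_i⁴)/32 = π(0.131⁴ − 0.0690⁴)/32 = 2.669×10^-5 m⁴.
Shear stress varies linearly with radius: τ = T·r/J = 5560 × 0.0394 / 2.669×10^-5 = 8.209×10^6 Pa.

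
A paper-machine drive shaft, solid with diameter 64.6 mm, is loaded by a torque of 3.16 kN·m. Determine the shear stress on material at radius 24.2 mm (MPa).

44.7 MPa

J = πd⁴/32 = π(0.0646)⁴/32 = 1.710×10^-6 m⁴.
Shear stress varies linearly with radius: τ = T·r/J = 3160 × 0.0242 / 1.710×10^-6 = 4.473×10^7 Pa.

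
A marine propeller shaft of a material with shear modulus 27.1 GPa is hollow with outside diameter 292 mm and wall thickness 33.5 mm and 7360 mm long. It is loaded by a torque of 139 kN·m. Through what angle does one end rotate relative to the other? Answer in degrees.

4.68°

J = π(d_o⁴ − d_i⁴)/32 = π(0.292⁴ − 0.225⁴)/32 = 4.621×10^-4 m⁴.
θ = T·L/(G·J) = 139000 × 7.36 / (27.1×10⁹ × 4.621×10^-4) = 0.08169 rad.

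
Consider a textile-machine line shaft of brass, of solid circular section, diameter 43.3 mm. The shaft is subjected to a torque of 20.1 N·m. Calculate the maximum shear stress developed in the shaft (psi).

J = πd⁴/32 = π(0.0433)⁴/32 = 3.451×10^-7 m⁴.
τ_max = T·r/J = 20.10 × 0.0216 / 3.451×10^-7 = 1.261×10^6 Pa.

183 psi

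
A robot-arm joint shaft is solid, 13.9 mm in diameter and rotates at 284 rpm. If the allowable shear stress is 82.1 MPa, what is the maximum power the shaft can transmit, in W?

1290 W

J = πd⁴/32 = π(0.0139)⁴/32 = 3.665×10^-9 m⁴.
T_max = τ_allow·J/r = 8.21×10^7 × 3.665×10^-9 / 0.00695 = 43.29 N·m.
ω = 2π·284/60 = 29.74 rad/s, so P_max = T_max·ω = 1288 W.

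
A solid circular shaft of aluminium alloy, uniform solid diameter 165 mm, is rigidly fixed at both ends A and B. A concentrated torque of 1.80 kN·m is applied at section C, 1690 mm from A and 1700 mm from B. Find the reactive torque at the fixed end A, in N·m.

With uniform GJ and both ends fixed, compatibility θ_AC = θ_CB gives T_A·a = T_B·b, together with T_A + T_B = T₀.
T_A = T₀·b/(a+b) = 1800·1700/3390 = 902.7 N·m; T_B = 897.3 N·m.

903 N·m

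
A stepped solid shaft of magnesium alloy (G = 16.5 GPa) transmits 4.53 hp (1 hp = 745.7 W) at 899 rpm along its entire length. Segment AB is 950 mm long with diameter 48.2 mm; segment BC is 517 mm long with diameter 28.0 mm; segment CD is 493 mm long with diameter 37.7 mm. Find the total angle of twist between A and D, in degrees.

1.60°

ω = 2π·899/60 = 94.14 rad/s, so T = P/ω = 4.53×745.7 / 94.14 = 35.88 N·m.
J_AB = π(0.0482)⁴/32 = 5.30×10^-7 m⁴; J_BC = π(0.0280)⁴/32 = 6.03×10^-8 m⁴; J_CD = π(0.0377)⁴/32 = 1.98×10^-7 m⁴.
θ = (T/G)·Σ L_i/J_i = (35.88/16.5×10⁹)·(0.950/5.30×10^-7 + 0.517/6.03×10^-8 + 0.493/1.98×10^-7) = 0.02794 rad.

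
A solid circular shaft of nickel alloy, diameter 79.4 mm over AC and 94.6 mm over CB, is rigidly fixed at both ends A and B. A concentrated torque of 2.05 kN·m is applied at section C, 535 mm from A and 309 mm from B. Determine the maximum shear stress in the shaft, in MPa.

9.59 MPa

Compatibility: T_A·a/J_AC = T_B·b/J_CB with T_A + T_B = T₀.
J_AC = 3.90×10^-6 m⁴, J_CB = 7.86×10^-6 m⁴, so T_A = T₀·(J_AC/a)/((J_AC/a)+(J_CB/b)) = 456.7 N·m, T_B = 1593 N·m.
τ in each portion: τ_AC = 4.65×10^6 Pa, τ_CB = 9.59×10^6 Pa; maximum is in CB.
τ_max = T_CB·r/J = 1593·0.0473/7.86×10^-6 = 9.585×10^6 Pa.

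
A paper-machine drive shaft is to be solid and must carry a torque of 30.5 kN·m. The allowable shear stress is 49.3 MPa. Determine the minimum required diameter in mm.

147 mm

For a solid shaft τ_max = 16T/(πd³), so d = (16T/(π τ_allow))^(1/3) = (16·30500/(π·4.93×10^7))^(1/3) = 0.1466 m.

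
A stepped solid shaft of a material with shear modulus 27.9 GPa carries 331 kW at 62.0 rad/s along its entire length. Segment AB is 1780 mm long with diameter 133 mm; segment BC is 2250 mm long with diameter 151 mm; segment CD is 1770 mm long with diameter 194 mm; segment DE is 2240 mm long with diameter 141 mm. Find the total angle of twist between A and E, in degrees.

1.89°

ω = 62.0 rad/s, so T = P/ω = 331×10³ / 62.00 = 5339 N·m.
J_AB = π(0.133)⁴/32 = 3.07×10^-5 m⁴; J_BC = π(0.151)⁴/32 = 5.10×10^-5 m⁴; J_CD = π(0.194)⁴/32 = 1.39×10^-4 m⁴; J_DE = π(0.141)⁴/32 = 3.88×10^-5 m⁴.
θ = (T/G)·Σ L_i/J_i = (5339/27.9×10⁹)·(1.78/3.07×10^-5 + 2.25/5.10×10^-5 + 1.77/1.39×10^-4 + 2.24/3.88×10^-5) = 0.03300 rad.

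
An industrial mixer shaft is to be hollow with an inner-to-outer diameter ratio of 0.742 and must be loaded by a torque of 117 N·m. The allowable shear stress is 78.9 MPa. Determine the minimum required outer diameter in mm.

For a hollow shaft with d_i/d_o = 0.742: τ_max = 16T/(π d_o³ (1−k⁴)), so d_o = [16T/(π τ_allow (1−k⁴))]^(1/3) = [16·117.0/(π·7.89×10^7·0.6969)]^(1/3) = 0.02213 m.

22.1 mm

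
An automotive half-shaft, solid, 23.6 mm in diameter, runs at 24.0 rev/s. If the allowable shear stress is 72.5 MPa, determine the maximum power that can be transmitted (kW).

28.2 kW

J = πd⁴/32 = π(0.0236)⁴/32 = 3.045×10^-8 m⁴.
T_max = τ_allow·J/r = 7.25×10^7 × 3.045×10^-8 / 0.0118 = 187.1 N·m.
ω = 2π·24.0 = 150.8 rad/s, so P_max = T_max·ω = 2.822×10^4 W.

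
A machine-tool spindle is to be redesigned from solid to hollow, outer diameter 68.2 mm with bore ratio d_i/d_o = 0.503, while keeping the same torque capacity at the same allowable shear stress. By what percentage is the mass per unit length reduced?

Equal τ_max and T ⇒ the solid shaft needs d_s³ = d_o³(1−k⁴), so d_s = 68.2·(1−0.503⁴)^(1/3) = 66.71 mm.
Area ratio A_h/A_s = d_o²(1−k²)/d_s² = (1−k²)/(1−k⁴)^(2/3) = 0.7807.
Mass saving = 1 − 0.7807 = 21.9 %.

21.9 %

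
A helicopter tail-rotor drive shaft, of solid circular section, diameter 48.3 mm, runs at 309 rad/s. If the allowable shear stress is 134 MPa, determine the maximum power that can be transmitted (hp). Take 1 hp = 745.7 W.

J = πd⁴/32 = π(0.0483)⁴/32 = 5.343×10^-7 m⁴.
T_max = τ_allow·J/r = 1.34×10^8 × 5.343×10^-7 / 0.0241 = 2965 N·m.
ω = 309 rad/s, so P_max = T_max·ω = 9.161×10^5 W.

1230 hp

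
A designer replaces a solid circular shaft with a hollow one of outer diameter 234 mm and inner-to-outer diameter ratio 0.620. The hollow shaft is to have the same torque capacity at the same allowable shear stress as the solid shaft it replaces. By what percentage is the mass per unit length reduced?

31.5 %

Equal τ_max and T ⇒ the solid shaft needs d_s³ = d_o³(1−k⁴), so d_s = 234·(1−0.620⁴)^(1/3) = 221.9 mm.
Area ratio A_h/A_s = d_o²(1−k²)/d_s² = (1−k²)/(1−k⁴)^(2/3) = 0.6848.
Mass saving = 1 − 0.6848 = 31.5 %.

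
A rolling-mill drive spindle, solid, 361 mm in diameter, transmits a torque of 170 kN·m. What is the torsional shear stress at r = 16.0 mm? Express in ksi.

0.237 ksi

J = πd⁴/32 = π(0.361)⁴/32 = 1.667×10^-3 m⁴.
Shear stress varies linearly with radius: τ = T·r/J = 170000 × 0.0160 / 1.667×10^-3 = 1.631×10^6 Pa.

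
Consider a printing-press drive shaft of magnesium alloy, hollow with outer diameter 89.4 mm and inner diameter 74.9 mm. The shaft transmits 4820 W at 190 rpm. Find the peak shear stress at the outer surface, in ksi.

0.494 ksi

ω = 2π·190/60 = 19.90 rad/s, so T = P/ω = 4820 / 19.90 = 242.3 N·m.
J = π(d_o⁴ − d_i⁴)/32 = π(0.0894⁴ − 0.0749⁴)/32 = 3.181×10^-6 m⁴.
τ_max = T·r/J = 242.3 × 0.0447 / 3.181×10^-6 = 3.404×10^6 Pa.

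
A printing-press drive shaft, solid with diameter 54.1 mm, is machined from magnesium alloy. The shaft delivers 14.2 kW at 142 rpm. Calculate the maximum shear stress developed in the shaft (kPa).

ω = 2π·142/60 = 14.87 rad/s, so T = P/ω = 14.2×10³ / 14.87 = 954.9 N·m.
J = πd⁴/32 = π(0.0541)⁴/32 = 8.410×10^-7 m⁴.
τ_max = T·r/J = 954.9 × 0.0271 / 8.410×10^-7 = 3.071×10^7 Pa.

30700 kPa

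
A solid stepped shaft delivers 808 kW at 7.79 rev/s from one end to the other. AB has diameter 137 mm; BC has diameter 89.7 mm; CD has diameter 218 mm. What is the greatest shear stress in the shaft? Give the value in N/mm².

ω = 2π·7.79 = 48.95 rad/s, so T = P/ω = 808×10³ / 48.95 = 16510 N·m.
Under the same torque, τ_max = 16T/(πd³) is largest where d is smallest — segment BC (d = 89.7 mm).
τ_max = 16·16510/(π·(0.0897)³) = 1.165×10^8 Pa.

116 N/mm²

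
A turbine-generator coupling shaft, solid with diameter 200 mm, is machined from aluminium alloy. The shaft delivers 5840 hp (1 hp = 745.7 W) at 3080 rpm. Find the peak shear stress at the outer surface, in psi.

ω = 2π·3080/60 = 322.5 rad/s, so T = P/ω = 5840×745.7 / 322.5 = 13500 N·m.
J = πd⁴/32 = π(0.200)⁴/32 = 1.571×10^-4 m⁴.
τ_max = T·r/J = 13500 × 0.100 / 1.571×10^-4 = 8.596×10^6 Pa.

1250 psi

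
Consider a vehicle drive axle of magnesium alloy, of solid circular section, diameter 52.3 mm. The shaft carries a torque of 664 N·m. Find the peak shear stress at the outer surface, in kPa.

J = πd⁴/32 = π(0.0523)⁴/32 = 7.345×10^-7 m⁴.
τ_max = T·r/J = 664.0 × 0.0261 / 7.345×10^-7 = 2.364×10^7 Pa.

23600 kPa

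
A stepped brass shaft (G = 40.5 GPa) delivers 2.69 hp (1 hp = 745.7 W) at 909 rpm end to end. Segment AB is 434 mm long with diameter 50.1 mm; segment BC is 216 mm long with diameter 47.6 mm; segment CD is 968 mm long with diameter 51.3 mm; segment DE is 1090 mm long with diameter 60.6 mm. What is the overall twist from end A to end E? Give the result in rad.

ω = 2π·909/60 = 95.19 rad/s, so T = P/ω = 2.69×745.7 / 95.19 = 21.07 N·m.
J_AB = π(0.0501)⁴/32 = 6.19×10^-7 m⁴; J_BC = π(0.0476)⁴/32 = 5.04×10^-7 m⁴; J_CD = π(0.0513)⁴/32 = 6.80×10^-7 m⁴; J_DE = π(0.0606)⁴/32 = 1.32×10^-6 m⁴.
θ = (T/G)·Σ L_i/J_i = (21.07/40.5×10⁹)·(0.434/6.19×10^-7 + 0.216/5.04×10^-7 + 0.968/6.80×10^-7 + 1.09/1.32×10^-6) = 1.757×10^-3 rad.

0.00176 rad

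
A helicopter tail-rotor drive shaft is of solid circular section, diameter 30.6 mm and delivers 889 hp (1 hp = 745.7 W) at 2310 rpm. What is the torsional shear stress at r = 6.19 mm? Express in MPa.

ω = 2π·2310/60 = 241.9 rad/s, so T = P/ω = 889×745.7 / 241.9 = 2740 N·m.
J = πd⁴/32 = π(0.0306)⁴/32 = 8.608×10^-8 m⁴.
Shear stress varies linearly with radius: τ = T·r/J = 2740 × 0.00619 / 8.608×10^-8 = 1.971×10^8 Pa.

197 MPa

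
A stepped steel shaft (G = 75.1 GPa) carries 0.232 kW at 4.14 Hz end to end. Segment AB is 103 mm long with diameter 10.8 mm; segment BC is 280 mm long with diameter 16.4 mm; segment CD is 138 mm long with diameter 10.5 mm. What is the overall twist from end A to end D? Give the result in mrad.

27.6 mrad

ω = 2π·4.14 = 26.01 rad/s, so T = P/ω = 0.232×10³ / 26.01 = 8.919 N·m.
J_AB = π(0.0108)⁴/32 = 1.34×10^-9 m⁴; J_BC = π(0.0164)⁴/32 = 7.10×10^-9 m⁴; J_CD = π(0.0105)⁴/32 = 1.19×10^-9 m⁴.
θ = (T/G)·Σ L_i/J_i = (8.919/75.1×10⁹)·(0.103/1.34×10^-9 + 0.280/7.10×10^-9 + 0.138/1.19×10^-9) = 0.02757 rad.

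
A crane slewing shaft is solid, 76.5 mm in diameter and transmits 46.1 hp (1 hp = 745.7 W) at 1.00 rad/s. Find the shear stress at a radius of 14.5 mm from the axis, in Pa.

ω = 1.00 rad/s, so T = P/ω = 46.1×745.7 / 1.000 = 34380 N·m.
J = πd⁴/32 = π(0.0765)⁴/32 = 3.362×10^-6 m⁴.
Shear stress varies linearly with radius: τ = T·r/J = 34380 × 0.0145 / 3.362×10^-6 = 1.482×10^8 Pa.

1.48e8 Pa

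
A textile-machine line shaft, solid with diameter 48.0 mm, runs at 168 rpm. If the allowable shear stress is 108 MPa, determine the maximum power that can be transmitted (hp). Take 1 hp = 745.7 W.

J = πd⁴/32 = π(0.0480)⁴/32 = 5.212×10^-7 m⁴.
T_max = τ_allow·J/r = 1.08×10^8 × 5.212×10^-7 / 0.0240 = 2345 N·m.
ω = 2π·168/60 = 17.59 rad/s, so P_max = T_max·ω = 4.126×10^4 W.

55.3 hp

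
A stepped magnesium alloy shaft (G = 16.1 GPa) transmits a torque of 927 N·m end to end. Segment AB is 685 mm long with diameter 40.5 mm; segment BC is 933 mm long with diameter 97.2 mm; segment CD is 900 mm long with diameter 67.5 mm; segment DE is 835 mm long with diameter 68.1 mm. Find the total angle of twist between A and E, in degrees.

J_AB = π(0.0405)⁴/32 = 2.64×10^-7 m⁴; J_BC = π(0.0972)⁴/32 = 8.76×10^-6 m⁴; J_CD = π(0.0675)⁴/32 = 2.04×10^-6 m⁴; J_DE = π(0.0681)⁴/32 = 2.11×10^-6 m⁴.
θ = (T/G)·Σ L_i/J_i = (927.0/16.1×10⁹)·(0.685/2.64×10^-7 + 0.933/8.76×10^-6 + 0.900/2.04×10^-6 + 0.835/2.11×10^-6) = 0.2036 rad.

11.7°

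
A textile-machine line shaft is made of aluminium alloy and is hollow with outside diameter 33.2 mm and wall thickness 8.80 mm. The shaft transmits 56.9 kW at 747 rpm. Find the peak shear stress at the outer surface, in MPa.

106 MPa

ω = 2π·747/60 = 78.23 rad/s, so T = P/ω = 56.9×10³ / 78.23 = 727.4 N·m.
J = π(d_o⁴ − d_i⁴)/32 = π(0.0332⁴ − 0.0156⁴)/32 = 1.135×10^-7 m⁴.
τ_max = T·r/J = 727.4 × 0.0166 / 1.135×10^-7 = 1.064×10^8 Pa.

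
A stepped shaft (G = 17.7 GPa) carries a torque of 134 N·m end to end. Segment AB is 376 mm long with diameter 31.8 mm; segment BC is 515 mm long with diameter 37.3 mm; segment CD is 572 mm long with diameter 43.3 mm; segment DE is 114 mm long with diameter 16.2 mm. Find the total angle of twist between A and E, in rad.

0.189 rad

J_AB = π(0.0318)⁴/32 = 1.00×10^-7 m⁴; J_BC = π(0.0373)⁴/32 = 1.90×10^-7 m⁴; J_CD = π(0.0433)⁴/32 = 3.45×10^-7 m⁴; J_DE = π(0.0162)⁴/32 = 6.76×10^-9 m⁴.
θ = (T/G)·Σ L_i/J_i = (134.0/17.7×10⁹)·(0.376/1.00×10^-7 + 0.515/1.90×10^-7 + 0.572/3.45×10^-7 + 0.114/6.76×10^-9) = 0.1891 rad.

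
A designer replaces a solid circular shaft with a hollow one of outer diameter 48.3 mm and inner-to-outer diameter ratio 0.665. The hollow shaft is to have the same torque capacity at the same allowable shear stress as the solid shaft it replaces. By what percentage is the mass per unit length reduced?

Equal τ_max and T ⇒ the solid shaft needs d_s³ = d_o³(1−k⁴), so d_s = 48.3·(1−0.665⁴)^(1/3) = 44.92 mm.
Area ratio A_h/A_s = d_o²(1−k²)/d_s² = (1−k²)/(1−k⁴)^(2/3) = 0.6449.
Mass saving = 1 − 0.6449 = 35.5 %.

35.5 %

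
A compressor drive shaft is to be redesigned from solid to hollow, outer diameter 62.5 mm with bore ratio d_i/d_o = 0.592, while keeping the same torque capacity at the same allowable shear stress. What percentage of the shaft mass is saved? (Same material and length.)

Equal τ_max and T ⇒ the solid shaft needs d_s³ = d_o³(1−k⁴), so d_s = 62.5·(1−0.592⁴)^(1/3) = 59.83 mm.
Area ratio A_h/A_s = d_o²(1−k²)/d_s² = (1−k²)/(1−k⁴)^(2/3) = 0.7088.
Mass saving = 1 − 0.7088 = 29.1 %.

29.1 %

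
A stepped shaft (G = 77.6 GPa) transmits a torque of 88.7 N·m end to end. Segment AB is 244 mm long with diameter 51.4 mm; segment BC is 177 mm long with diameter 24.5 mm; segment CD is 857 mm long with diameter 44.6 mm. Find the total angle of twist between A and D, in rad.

0.00865 rad

J_AB = π(0.0514)⁴/32 = 6.85×10^-7 m⁴; J_BC = π(0.0245)⁴/32 = 3.54×10^-8 m⁴; J_CD = π(0.0446)⁴/32 = 3.88×10^-7 m⁴.
θ = (T/G)·Σ L_i/J_i = (88.70/77.6×10⁹)·(0.244/6.85×10^-7 + 0.177/3.54×10^-8 + 0.857/3.88×10^-7) = 8.648×10^-3 rad.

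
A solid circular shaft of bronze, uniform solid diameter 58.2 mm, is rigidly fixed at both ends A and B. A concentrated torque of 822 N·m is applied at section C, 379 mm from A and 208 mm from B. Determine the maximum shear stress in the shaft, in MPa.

13.7 MPa

With uniform GJ and both ends fixed, compatibility θ_AC = θ_CB gives T_A·a = T_B·b, together with T_A + T_B = T₀.
T_A = T₀·b/(a+b) = 822.0·208/587.0 = 291.3 N·m; T_B = 530.7 N·m.
τ in each portion: τ_AC = 7.52×10^6 Pa, τ_CB = 1.37×10^7 Pa; maximum is in CB.
τ_max = T_CB·r/J = 530.7·0.0291/1.13×10^-6 = 1.371×10^7 Pa.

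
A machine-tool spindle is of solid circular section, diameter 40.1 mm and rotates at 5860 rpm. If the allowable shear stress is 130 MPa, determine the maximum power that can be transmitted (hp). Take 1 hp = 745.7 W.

1350 hp

J = πd⁴/32 = π(0.0401)⁴/32 = 2.539×10^-7 m⁴.
T_max = τ_allow·J/r = 1.30×10^8 × 2.539×10^-7 / 0.0201 = 1646 N·m.
ω = 2π·5860/60 = 613.7 rad/s, so P_max = T_max·ω = 1.010×10^6 W.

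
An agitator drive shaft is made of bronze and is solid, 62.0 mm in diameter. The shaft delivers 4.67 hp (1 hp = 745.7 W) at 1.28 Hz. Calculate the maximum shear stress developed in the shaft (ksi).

1.34 ksi

ω = 2π·1.28 = 8.042 rad/s, so T = P/ω = 4.67×745.7 / 8.042 = 433.0 N·m.
J = πd⁴/32 = π(0.0620)⁴/32 = 1.451×10^-6 m⁴.
τ_max = T·r/J = 433.0 × 0.0310 / 1.451×10^-6 = 9.253×10^6 Pa.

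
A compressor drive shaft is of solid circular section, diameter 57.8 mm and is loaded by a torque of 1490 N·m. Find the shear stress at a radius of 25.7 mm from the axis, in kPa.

34900 kPa

J = πd⁴/32 = π(0.0578)⁴/32 = 1.096×10^-6 m⁴.
Shear stress varies linearly with radius: τ = T·r/J = 1490 × 0.0257 / 1.096×10^-6 = 3.495×10^7 Pa.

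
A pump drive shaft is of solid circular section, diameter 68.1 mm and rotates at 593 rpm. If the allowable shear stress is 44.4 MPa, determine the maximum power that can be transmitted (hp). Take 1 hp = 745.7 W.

J = πd⁴/32 = π(0.0681)⁴/32 = 2.111×10^-6 m⁴.
T_max = τ_allow·J/r = 4.44×10^7 × 2.111×10^-6 / 0.0340 = 2753 N·m.
ω = 2π·593/60 = 62.10 rad/s, so P_max = T_max·ω = 1.710×10^5 W.

229 hp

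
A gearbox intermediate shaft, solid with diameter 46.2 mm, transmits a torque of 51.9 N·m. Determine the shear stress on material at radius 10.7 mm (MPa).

J = πd⁴/32 = π(0.0462)⁴/32 = 4.473×10^-7 m⁴.
Shear stress varies linearly with radius: τ = T·r/J = 51.90 × 0.0107 / 4.473×10^-7 = 1.242×10^6 Pa.

1.24 MPa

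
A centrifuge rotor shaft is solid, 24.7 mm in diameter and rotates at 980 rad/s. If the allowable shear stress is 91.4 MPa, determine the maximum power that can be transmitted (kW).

265 kW

J = πd⁴/32 = π(0.0247)⁴/32 = 3.654×10^-8 m⁴.
T_max = τ_allow·J/r = 9.14×10^7 × 3.654×10^-8 / 0.0123 = 270.4 N·m.
ω = 980 rad/s, so P_max = T_max·ω = 2.650×10^5 W.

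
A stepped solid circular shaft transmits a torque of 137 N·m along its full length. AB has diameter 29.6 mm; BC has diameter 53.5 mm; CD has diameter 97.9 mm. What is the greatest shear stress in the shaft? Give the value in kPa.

Under the same torque, τ_max = 16T/(πd³) is largest where d is smallest — segment AB (d = 29.6 mm).
τ_max = 16·137.0/(π·(0.0296)³) = 2.690×10^7 Pa.

26900 kPa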